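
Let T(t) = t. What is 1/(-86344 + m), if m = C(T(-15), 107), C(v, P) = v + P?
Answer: -1/86252 ≈ -1.1594e-5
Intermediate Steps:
C(v, P) = P + v
m = 92 (m = 107 - 15 = 92)
1/(-86344 + m) = 1/(-86344 + 92) = 1/(-86252) = -1/86252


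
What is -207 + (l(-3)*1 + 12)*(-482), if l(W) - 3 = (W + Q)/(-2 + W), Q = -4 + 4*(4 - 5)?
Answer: -42487/5 ≈ -8497.4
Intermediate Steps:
Q = -8 (Q = -4 + 4*(-1) = -4 - 4 = -8)
l(W) = 3 + (-8 + W)/(-2 + W) (l(W) = 3 + (W - 8)/(-2 + W) = 3 + (-8 + W)/(-2 + W))
-207 + (l(-3)*1 + 12)*(-482) = -207 + ((2*(-7 + 2*(-3))/(-2 - 3))*1 + 12)*(-482) = -207 + ((2*(-7 - 6)/(-5))*1 + 12)*(-482) = -207 + ((2*(-1/5)*(-13))*1 + 12)*(-482) = -207 + ((26/5)*1 + 12)*(-482) = -207 + (26/5 + 12)*(-482) = -207 + (86/5)*(-482) = -207 - 41452/5 = -42487/5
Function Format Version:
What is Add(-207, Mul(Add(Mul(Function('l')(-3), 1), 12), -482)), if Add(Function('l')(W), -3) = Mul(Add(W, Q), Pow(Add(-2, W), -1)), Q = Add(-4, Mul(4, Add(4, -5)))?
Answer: Rational(-42487, 5) ≈ -8497.4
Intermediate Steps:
Q = -8 (Q = Add(-4, Mul(4, -1)) = Add(-4, -4) = -8)
Function('l')(W) = Add(3, Mul(Pow(Add(-2, W), -1), Add(-8, W))) (Function('l')(W) = Add(3, Mul(Add(W, -8), Pow(Add(-2, W), -1))) = Add(3, Mul(Add(-8, W), Pow(Add(-2, W), -1))) = Add(3, Mul(Pow(Add(-2, W), -1), Add(-8, W))))
Add(-207, Mul(Add(Mul(Function('l')(-3), 1), 12), -482)) = Add(-207, Mul(Add(Mul(Mul(2, Pow(Add(-2, -3), -1), Add(-7, Mul(2, -3))), 1), 12), -482)) = Add(-207, Mul(Add(Mul(Mul(2, Pow(-5, -1), Add(-7, -6)), 1), 12), -482)) = Add(-207, Mul(Add(Mul(Mul(2, Rational(-1, 5), -13), 1), 12), -482)) = Add(-207, Mul(Add(Mul(Rational(26, 5), 1), 12), -482)) = Add(-207, Mul(Add(Rational(26, 5), 12), -482)) = Add(-207, Mul(Rational(86, 5), -482)) = Add(-207, Rational(-41452, 5)) = Rational(-42487, 5)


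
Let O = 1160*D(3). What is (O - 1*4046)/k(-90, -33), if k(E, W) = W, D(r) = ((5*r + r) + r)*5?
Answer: -117754/33 ≈ -3568.3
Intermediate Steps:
D(r) = 35*r (D(r) = (6*r + r)*5 = (7*r)*5 = 35*r)
O = 121800 (O = 1160*(35*3) = 1160*105 = 121800)
(O - 1*4046)/k(-90, -33) = (121800 - 1*4046)/(-33) = (121800 - 4046)*(-1/33) = 117754*(-1/33) = -117754/33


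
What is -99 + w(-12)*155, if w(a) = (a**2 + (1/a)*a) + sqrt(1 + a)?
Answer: 22376 + 155*I*sqrt(11) ≈ 22376.0 + 514.08*I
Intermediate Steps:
w(a) = 1 + a**2 + sqrt(1 + a) (w(a) = (a**2 + a/a) + sqrt(1 + a) = (a**2 + 1) + sqrt(1 + a) = (1 + a**2) + sqrt(1 + a) = 1 + a**2 + sqrt(1 + a))
-99 + w(-12)*155 = -99 + (1 + (-12)**2 + sqrt(1 - 12))*155 = -99 + (1 + 144 + sqrt(-11))*155 = -99 + (1 + 144 + I*sqrt(11))*155 = -99 + (145 + I*sqrt(11))*155 = -99 + (22475 + 155*I*sqrt(11)) = 22376 + 155*I*sqrt(11)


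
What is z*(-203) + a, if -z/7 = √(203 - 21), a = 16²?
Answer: 256 + 1421*√182 ≈ 19426.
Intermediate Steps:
a = 256
z = -7*√182 (z = -7*√(203 - 21) = -7*√182 ≈ -94.435)
z*(-203) + a = -7*√182*(-203) + 256 = 1421*√182 + 256 = 256 + 1421*√182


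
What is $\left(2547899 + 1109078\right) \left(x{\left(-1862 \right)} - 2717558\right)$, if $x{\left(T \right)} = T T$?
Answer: $2740853063822$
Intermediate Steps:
$x{\left(T \right)} = T^{2}$
$\left(2547899 + 1109078\right) \left(x{\left(-1862 \right)} - 2717558\right) = \left(2547899 + 1109078\right) \left(\left(-1862\right)^{2} - 2717558\right) = 3656977 \left(3467044 - 2717558\right) = 3656977 \cdot 749486 = 2740853063822$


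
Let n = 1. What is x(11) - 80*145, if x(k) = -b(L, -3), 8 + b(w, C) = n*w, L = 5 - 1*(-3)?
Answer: -11600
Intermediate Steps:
L = 8 (L = 5 + 3 = 8)
b(w, C) = -8 + w (b(w, C) = -8 + 1*w = -8 + w)
x(k) = 0 (x(k) = -(-8 + 8) = -1*0 = 0)
x(11) - 80*145 = 0 - 80*145 = 0 - 11600 = -11600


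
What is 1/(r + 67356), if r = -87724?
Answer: -1/20368 ≈ -4.9097e-5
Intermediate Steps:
1/(r + 67356) = 1/(-87724 + 67356) = 1/(-20368) = -1/20368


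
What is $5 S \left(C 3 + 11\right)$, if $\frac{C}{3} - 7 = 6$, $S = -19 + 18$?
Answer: $-640$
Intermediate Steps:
$S = -1$
$C = 39$ ($C = 21 + 3 \cdot 6 = 21 + 18 = 39$)
$5 S \left(C 3 + 11\right) = 5 \left(-1\right) \left(39 \cdot 3 + 11\right) = - 5 \left(117 + 11\right) = \left(-5\right) 128 = -640$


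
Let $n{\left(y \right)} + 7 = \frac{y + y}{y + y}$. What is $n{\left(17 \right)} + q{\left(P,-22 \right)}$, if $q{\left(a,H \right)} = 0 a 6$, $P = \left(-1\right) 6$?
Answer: $-6$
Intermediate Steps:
$P = -6$
$q{\left(a,H \right)} = 0$ ($q{\left(a,H \right)} = 0 \cdot 6 = 0$)
$n{\left(y \right)} = -6$ ($n{\left(y \right)} = -7 + \frac{y + y}{y + y} = -7 + \frac{2 y}{2 y} = -7 + 2 y \frac{1}{2 y} = -7 + 1 = -6$)
$n{\left(17 \right)} + q{\left(P,-22 \right)} = -6 + 0 = -6$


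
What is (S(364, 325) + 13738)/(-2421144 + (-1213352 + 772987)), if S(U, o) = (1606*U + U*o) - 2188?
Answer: -102062/408787 ≈ -0.24967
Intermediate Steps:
S(U, o) = -2188 + 1606*U + U*o
(S(364, 325) + 13738)/(-2421144 + (-1213352 + 772987)) = ((-2188 + 1606*364 + 364*325) + 13738)/(-2421144 + (-1213352 + 772987)) = ((-2188 + 584584 + 118300) + 13738)/(-2421144 - 440365) = (700696 + 13738)/(-2861509) = 714434*(-1/2861509) = -102062/408787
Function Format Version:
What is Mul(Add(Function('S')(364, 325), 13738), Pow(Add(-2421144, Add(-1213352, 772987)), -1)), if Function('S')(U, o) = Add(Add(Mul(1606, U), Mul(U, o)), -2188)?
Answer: Rational(-102062, 408787) ≈ -0.24967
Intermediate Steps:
Function('S')(U, o) = Add(-2188, Mul(1606, U), Mul(U, o))
Mul(Add(Function('S')(364, 325), 13738), Pow(Add(-2421144, Add(-1213352, 772987)), -1)) = Mul(Add(Add(-2188, Mul(1606, 364), Mul(364, 325)), 13738), Pow(Add(-2421144, Add(-1213352, 772987)), -1)) = Mul(Add(Add(-2188, 584584, 118300), 13738), Pow(Add(-2421144, -440365), -1)) = Mul(Add(700696, 13738), Pow(-2861509, -1)) = Mul(714434, Rational(-1, 2861509)) = Rational(-102062, 408787)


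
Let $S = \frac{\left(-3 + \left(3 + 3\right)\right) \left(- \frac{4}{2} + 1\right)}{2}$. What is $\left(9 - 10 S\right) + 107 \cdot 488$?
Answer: $52240$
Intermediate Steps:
$S = - \frac{3}{2}$ ($S = \left(-3 + 6\right) \left(\left(-4\right) \frac{1}{2} + 1\right) \frac{1}{2} = 3 \left(-2 + 1\right) \frac{1}{2} = 3 \left(-1\right) \frac{1}{2} = \left(-3\right) \frac{1}{2} = - \frac{3}{2} \approx -1.5$)
$\left(9 - 10 S\right) + 107 \cdot 488 = \left(9 - -15\right) + 107 \cdot 488 = \left(9 + 15\right) + 52216 = 24 + 52216 = 52240$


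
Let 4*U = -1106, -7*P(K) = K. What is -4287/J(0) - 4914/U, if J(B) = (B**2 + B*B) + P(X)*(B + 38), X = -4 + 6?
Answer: 2477415/6004 ≈ 412.63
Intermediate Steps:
X = 2
P(K) = -K/7
U = -553/2 (U = (1/4)*(-1106) = -553/2 ≈ -276.50)
J(B) = -76/7 + 2*B**2 - 2*B/7 (J(B) = (B**2 + B*B) + (-1/7*2)*(B + 38) = (B**2 + B**2) - 2*(38 + B)/7 = 2*B**2 + (-76/7 - 2*B/7) = -76/7 + 2*B**2 - 2*B/7)
-4287/J(0) - 4914/U = -4287/(-76/7 + 2*0**2 - 2/7*0) - 4914/(-553/2) = -4287/(-76/7 + 2*0 + 0) - 4914*(-2/553) = -4287/(-76/7 + 0 + 0) + 1404/79 = -4287/(-76/7) + 1404/79 = -4287*(-7/76) + 1404/79 = 30009/76 + 1404/79 = 2477415/6004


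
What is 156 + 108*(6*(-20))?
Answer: -12804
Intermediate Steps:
156 + 108*(6*(-20)) = 156 + 108*(-120) = 156 - 12960 = -12804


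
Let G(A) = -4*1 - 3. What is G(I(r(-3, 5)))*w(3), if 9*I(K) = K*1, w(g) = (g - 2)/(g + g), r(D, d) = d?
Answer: -7/6 ≈ -1.1667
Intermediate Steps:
w(g) = (-2 + g)/(2*g) (w(g) = (-2 + g)/((2*g)) = (-2 + g)*(1/(2*g)) = (-2 + g)/(2*g))
I(K) = K/9 (I(K) = (K*1)/9 = K/9)
G(A) = -7 (G(A) = -4 - 3 = -7)
G(I(r(-3, 5)))*w(3) = -7*(-2 + 3)/(2*3) = -7/(2*3) = -7*⅙ = -7/6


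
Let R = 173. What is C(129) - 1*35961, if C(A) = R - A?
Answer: -35917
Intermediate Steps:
C(A) = 173 - A
C(129) - 1*35961 = (173 - 1*129) - 1*35961 = (173 - 129) - 35961 = 44 - 35961 = -35917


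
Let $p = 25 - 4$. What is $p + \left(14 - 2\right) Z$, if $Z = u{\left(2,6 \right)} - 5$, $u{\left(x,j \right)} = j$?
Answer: $33$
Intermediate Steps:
$Z = 1$ ($Z = 6 - 5 = 1$)
$p = 21$
$p + \left(14 - 2\right) Z = 21 + \left(14 - 2\right) 1 = 21 + 12 \cdot 1 = 21 + 12 = 33$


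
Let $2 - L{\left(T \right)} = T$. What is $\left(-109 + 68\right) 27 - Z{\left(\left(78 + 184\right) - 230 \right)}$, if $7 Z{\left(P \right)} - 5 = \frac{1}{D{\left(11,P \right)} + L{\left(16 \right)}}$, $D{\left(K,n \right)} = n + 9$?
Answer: $- \frac{209359}{189} \approx -1107.7$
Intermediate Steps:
$D{\left(K,n \right)} = 9 + n$
$L{\left(T \right)} = 2 - T$
$Z{\left(P \right)} = \frac{5}{7} + \frac{1}{7 \left(-5 + P\right)}$ ($Z{\left(P \right)} = \frac{5}{7} + \frac{1}{7 \left(\left(9 + P\right) + \left(2 - 16\right)\right)} = \frac{5}{7} + \frac{1}{7 \left(\left(9 + P\right) - 14\right)} = \frac{5}{7} + \frac{1}{7 \left(-5 + P\right)}$)
$\left(-109 + 68\right) 27 - Z{\left(\left(78 + 184\right) - 230 \right)} = \left(-109 + 68\right) 27 - \frac{-24 + 5 \left(\left(78 + 184\right) - 230\right)}{7 \left(-5 + \left(\left(78 + 184\right) - 230\right)\right)} = \left(-41\right) 27 - \frac{-24 + 5 \left(262 - 230\right)}{7 \left(-5 + \left(262 - 230\right)\right)} = -1107 - \frac{-24 + 5 \cdot 32}{7 \left(-5 + 32\right)} = -1107 - \frac{-24 + 160}{7 \cdot 27} = -1107 - \frac{1}{7} \cdot \frac{1}{27} \cdot 136 = -1107 - \frac{136}{189} = - \frac{209359}{189}$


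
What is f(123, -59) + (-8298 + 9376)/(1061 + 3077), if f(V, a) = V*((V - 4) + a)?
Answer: 15269759/2069 ≈ 7380.3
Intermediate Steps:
f(V, a) = V*(-4 + V + a) (f(V, a) = V*((-4 + V) + a) = V*(-4 + V + a))
f(123, -59) + (-8298 + 9376)/(1061 + 3077) = 123*(-4 + 123 - 59) + (-8298 + 9376)/(1061 + 3077) = 123*60 + 1078/4138 = 7380 + 1078*(1/4138) = 7380 + 539/2069 = 15269759/2069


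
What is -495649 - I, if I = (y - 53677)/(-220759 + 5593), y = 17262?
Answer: -106646849149/215166 ≈ -4.9565e+5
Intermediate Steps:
I = 36415/215166 (I = (17262 - 53677)/(-220759 + 5593) = -36415/(-215166) = -36415*(-1/215166) = 36415/215166 ≈ 0.16924)
-495649 - I = -495649 - 1*36415/215166 = -495649 - 36415/215166 = -106646849149/215166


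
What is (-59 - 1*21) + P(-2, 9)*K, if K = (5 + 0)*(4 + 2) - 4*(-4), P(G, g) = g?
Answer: 334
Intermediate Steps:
K = 46 (K = 5*6 + 16 = 30 + 16 = 46)
(-59 - 1*21) + P(-2, 9)*K = (-59 - 1*21) + 9*46 = (-59 - 21) + 414 = -80 + 414 = 334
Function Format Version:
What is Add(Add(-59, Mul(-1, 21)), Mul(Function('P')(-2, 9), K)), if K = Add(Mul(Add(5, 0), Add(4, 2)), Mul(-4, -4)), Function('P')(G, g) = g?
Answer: 334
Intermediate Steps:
K = 46 (K = Add(Mul(5, 6), 16) = Add(30, 16) = 46)
Add(Add(-59, Mul(-1, 21)), Mul(Function('P')(-2, 9), K)) = Add(Add(-59, Mul(-1, 21)), Mul(9, 46)) = Add(Add(-59, -21), 414) = Add(-80, 414) = 334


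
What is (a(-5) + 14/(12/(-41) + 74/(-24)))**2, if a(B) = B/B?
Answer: 27321529/2758921 ≈ 9.9030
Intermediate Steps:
a(B) = 1
(a(-5) + 14/(12/(-41) + 74/(-24)))**2 = (1 + 14/(12/(-41) + 74/(-24)))**2 = (1 + 14/(12*(-1/41) + 74*(-1/24)))**2 = (1 + 14/(-12/41 - 37/12))**2 = (1 + 14/(-1661/492))**2 = (1 + 14*(-492/1661))**2 = (1 - 6888/1661)**2 = (-5227/1661)**2 = 27321529/2758921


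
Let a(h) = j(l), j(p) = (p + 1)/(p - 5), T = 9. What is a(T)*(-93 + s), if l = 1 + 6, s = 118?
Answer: 100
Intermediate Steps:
l = 7
j(p) = (1 + p)/(-5 + p)
a(h) = 4 (a(h) = (1 + 7)/(-5 + 7) = 8/2 = (½)*8 = 4)
a(T)*(-93 + s) = 4*(-93 + 118) = 4*25 = 100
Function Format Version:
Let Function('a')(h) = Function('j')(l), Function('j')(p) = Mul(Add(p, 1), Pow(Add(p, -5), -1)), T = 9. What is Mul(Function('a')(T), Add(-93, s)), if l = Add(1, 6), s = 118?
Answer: 100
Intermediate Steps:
l = 7
Function('j')(p) = Mul(Pow(Add(-5, p), -1), Add(1, p)) (Function('j')(p) = Mul(Add(1, p), Pow(Add(-5, p), -1)) = Mul(Pow(Add(-5, p), -1), Add(1, p)))
Function('a')(h) = 4 (Function('a')(h) = Mul(Pow(Add(-5, 7), -1), Add(1, 7)) = Mul(Pow(2, -1), 8) = Mul(Rational(1, 2), 8) = 4)
Mul(Function('a')(T), Add(-93, s)) = Mul(4, Add(-93, 118)) = Mul(4, 25) = 100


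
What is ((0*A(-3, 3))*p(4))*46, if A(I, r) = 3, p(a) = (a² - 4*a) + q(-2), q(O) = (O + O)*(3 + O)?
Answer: 0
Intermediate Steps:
q(O) = 2*O*(3 + O) (q(O) = (2*O)*(3 + O) = 2*O*(3 + O))
p(a) = -4 + a² - 4*a (p(a) = (a² - 4*a) + 2*(-2)*(3 - 2) = (a² - 4*a) + 2*(-2)*1 = (a² - 4*a) - 4 = -4 + a² - 4*a)
((0*A(-3, 3))*p(4))*46 = ((0*3)*(-4 + 4² - 4*4))*46 = (0*(-4 + 16 - 16))*46 = (0*(-4))*46 = 0*46 = 0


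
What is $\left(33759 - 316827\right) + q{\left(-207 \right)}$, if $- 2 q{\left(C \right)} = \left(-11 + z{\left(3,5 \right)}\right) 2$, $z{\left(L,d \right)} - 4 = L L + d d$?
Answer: $-283095$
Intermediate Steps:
$z{\left(L,d \right)} = 4 + L^{2} + d^{2}$ ($z{\left(L,d \right)} = 4 + \left(L L + d d\right) = 4 + \left(L^{2} + d^{2}\right) = 4 + L^{2} + d^{2}$)
$q{\left(C \right)} = -27$ ($q{\left(C \right)} = - \frac{\left(-11 + \left(4 + 3^{2} + 5^{2}\right)\right) 2}{2} = - \frac{\left(-11 + \left(4 + 9 + 25\right)\right) 2}{2} = - \frac{\left(-11 + 38\right) 2}{2} = - \frac{27 \cdot 2}{2} = \left(- \frac{1}{2}\right) 54 = -27$)
$\left(33759 - 316827\right) + q{\left(-207 \right)} = \left(33759 - 316827\right) - 27 = -283068 - 27 = -283095$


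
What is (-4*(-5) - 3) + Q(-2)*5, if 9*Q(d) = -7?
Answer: 118/9 ≈ 13.111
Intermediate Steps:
Q(d) = -7/9 (Q(d) = (1/9)*(-7) = -7/9)
(-4*(-5) - 3) + Q(-2)*5 = (-4*(-5) - 3) - 7/9*5 = (20 - 3) - 35/9 = 17 - 35/9 = 118/9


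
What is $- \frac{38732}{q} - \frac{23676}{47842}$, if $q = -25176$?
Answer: $\frac{157118671}{150558774} \approx 1.0436$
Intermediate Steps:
$- \frac{38732}{q} - \frac{23676}{47842} = - \frac{38732}{-25176} - \frac{23676}{47842} = \left(-38732\right) \left(- \frac{1}{25176}\right) - \frac{11838}{23921} = \frac{9683}{6294} - \frac{11838}{23921} = \frac{157118671}{150558774}$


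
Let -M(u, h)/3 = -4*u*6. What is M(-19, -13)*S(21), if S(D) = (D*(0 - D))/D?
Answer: 28728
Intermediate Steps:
M(u, h) = 72*u (M(u, h) = -3*(-4*u)*6 = -(-72)*u = 72*u)
S(D) = -D (S(D) = (D*(-D))/D = (-D²)/D = -D)
M(-19, -13)*S(21) = (72*(-19))*(-1*21) = -1368*(-21) = 28728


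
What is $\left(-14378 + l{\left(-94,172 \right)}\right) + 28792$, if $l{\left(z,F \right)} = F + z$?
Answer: $14492$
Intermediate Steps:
$\left(-14378 + l{\left(-94,172 \right)}\right) + 28792 = \left(-14378 + \left(172 - 94\right)\right) + 28792 = \left(-14378 + 78\right) + 28792 = -14300 + 28792 = 14492$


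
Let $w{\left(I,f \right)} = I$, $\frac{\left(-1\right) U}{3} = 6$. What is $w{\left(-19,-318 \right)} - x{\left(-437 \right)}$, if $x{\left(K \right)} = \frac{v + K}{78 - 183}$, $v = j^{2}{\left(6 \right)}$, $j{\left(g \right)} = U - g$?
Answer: $- \frac{1856}{105} \approx -17.676$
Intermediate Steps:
$U = -18$ ($U = \left(-3\right) 6 = -18$)
$j{\left(g \right)} = -18 - g$
$v = 576$ ($v = \left(-18 - 6\right)^{2} = \left(-24\right)^{2} = 576$)
$x{\left(K \right)} = - \frac{192}{35} - \frac{K}{105}$ ($x{\left(K \right)} = \frac{576 + K}{78 - 183} = \frac{576 + K}{-105} = \left(576 + K\right) \left(- \frac{1}{105}\right) = - \frac{192}{35} - \frac{K}{105}$)
$w{\left(-19,-318 \right)} - x{\left(-437 \right)} = -19 - \left(- \frac{192}{35} - - \frac{437}{105}\right) = -19 - \left(- \frac{192}{35} + \frac{437}{105}\right) = -19 - - \frac{139}{105} = -19 + \frac{139}{105} = - \frac{1856}{105}$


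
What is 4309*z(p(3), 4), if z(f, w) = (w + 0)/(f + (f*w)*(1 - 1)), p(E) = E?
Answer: 17236/3 ≈ 5745.3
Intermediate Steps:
z(f, w) = w/f (z(f, w) = w/(f + (f*w)*0) = w/(f + 0) = w/f)
4309*z(p(3), 4) = 4309*(4/3) = 17236/3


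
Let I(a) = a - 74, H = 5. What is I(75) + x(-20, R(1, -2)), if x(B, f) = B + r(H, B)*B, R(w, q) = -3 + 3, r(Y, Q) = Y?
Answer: -119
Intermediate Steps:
R(w, q) = 0
x(B, f) = 6*B (x(B, f) = B + 5*B = 6*B)
I(a) = -74 + a
I(75) + x(-20, R(1, -2)) = (-74 + 75) + 6*(-20) = 1 - 120 = -119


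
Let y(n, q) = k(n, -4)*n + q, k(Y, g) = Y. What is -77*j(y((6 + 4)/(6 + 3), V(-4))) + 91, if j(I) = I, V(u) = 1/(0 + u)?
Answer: 4921/324 ≈ 15.188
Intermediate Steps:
V(u) = 1/u
y(n, q) = q + n² (y(n, q) = n*n + q = n² + q = q + n²)
-77*j(y((6 + 4)/(6 + 3), V(-4))) + 91 = -77*(1/(-4) + ((6 + 4)/(6 + 3))²) + 91 = -77*(-¼ + (10/9)²) + 91 = -77*(-¼ + 100/81) + 91 = -77*319/324 + 91 = -24563/324 + 91 = 4921/324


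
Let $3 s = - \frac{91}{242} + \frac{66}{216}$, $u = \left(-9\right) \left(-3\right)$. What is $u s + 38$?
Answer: $\frac{18085}{484} \approx 37.366$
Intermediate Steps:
$u = 27$
$s = - \frac{307}{13068}$ ($s = \frac{- \frac{91}{242} + \frac{66}{216}}{3} = \frac{\left(-91\right) \frac{1}{242} + 66 \cdot \frac{1}{216}}{3} = \frac{- \frac{91}{242} + \frac{11}{36}}{3} = \frac{1}{3} \left(- \frac{307}{4356}\right) = - \frac{307}{13068} \approx -0.023493$)
$u s + 38 = 27 \left(- \frac{307}{13068}\right) + 38 = - \frac{307}{484} + 38 = \frac{18085}{484}$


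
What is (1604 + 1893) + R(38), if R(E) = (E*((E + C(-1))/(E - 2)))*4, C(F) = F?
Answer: 32879/9 ≈ 3653.2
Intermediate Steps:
R(E) = 4*E*(-1 + E)/(-2 + E) (R(E) = (E*((E - 1)/(E - 2)))*4 = (E*((-1 + E)/(-2 + E)))*4 = (E*(-1 + E)/(-2 + E))*4 = 4*E*(-1 + E)/(-2 + E))
(1604 + 1893) + R(38) = (1604 + 1893) + 4*38*(-1 + 38)/(-2 + 38) = 3497 + 4*38*37/36 = 3497 + 4*38*(1/36)*37 = 3497 + 1406/9 = 32879/9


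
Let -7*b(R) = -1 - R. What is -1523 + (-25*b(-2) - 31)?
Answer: -10853/7 ≈ -1550.4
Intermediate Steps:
b(R) = 1/7 + R/7 (b(R) = -(-1 - R)/7 = 1/7 + R/7)
-1523 + (-25*b(-2) - 31) = -1523 + (-25*(1/7 + (1/7)*(-2)) - 31) = -1523 + (-25*(1/7 - 2/7) - 31) = -1523 + (-25*(-1/7) - 31) = -1523 + (25/7 - 31) = -1523 - 192/7 = -10853/7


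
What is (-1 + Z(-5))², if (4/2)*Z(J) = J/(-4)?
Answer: 9/64 ≈ 0.14063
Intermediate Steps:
Z(J) = -J/8 (Z(J) = (J/(-4))/2 = (J*(-¼))/2 = (-J/4)/2 = -J/8)
(-1 + Z(-5))² = (-1 - ⅛*(-5))² = (-1 + 5/8)² = (-3/8)² = 9/64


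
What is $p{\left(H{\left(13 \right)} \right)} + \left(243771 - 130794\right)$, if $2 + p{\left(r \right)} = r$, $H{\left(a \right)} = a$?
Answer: $112988$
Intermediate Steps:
$p{\left(r \right)} = -2 + r$
$p{\left(H{\left(13 \right)} \right)} + \left(243771 - 130794\right) = \left(-2 + 13\right) + \left(243771 - 130794\right) = 11 + 112977 = 112988$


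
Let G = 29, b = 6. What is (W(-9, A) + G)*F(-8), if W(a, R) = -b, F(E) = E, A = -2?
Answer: -184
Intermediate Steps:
W(a, R) = -6 (W(a, R) = -1*6 = -6)
(W(-9, A) + G)*F(-8) = (-6 + 29)*(-8) = 23*(-8) = -184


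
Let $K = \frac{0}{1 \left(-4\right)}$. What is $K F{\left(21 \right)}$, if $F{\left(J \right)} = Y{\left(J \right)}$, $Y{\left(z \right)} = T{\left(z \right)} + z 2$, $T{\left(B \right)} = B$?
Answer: $0$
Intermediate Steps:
$K = 0$ ($K = \frac{0}{-4} = 0 \left(- \frac{1}{4}\right) = 0$)
$Y{\left(z \right)} = 3 z$ ($Y{\left(z \right)} = z + z 2 = z + 2 z = 3 z$)
$F{\left(J \right)} = 3 J$
$K F{\left(21 \right)} = 0 \cdot 3 \cdot 21 = 0 \cdot 63 = 0$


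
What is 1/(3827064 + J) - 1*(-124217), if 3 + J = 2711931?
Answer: 812253969265/6538992 ≈ 1.2422e+5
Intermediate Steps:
J = 2711928 (J = -3 + 2711931 = 2711928)
1/(3827064 + J) - 1*(-124217) = 1/(3827064 + 2711928) - 1*(-124217) = 1/6538992 + 124217 = 812253969265/6538992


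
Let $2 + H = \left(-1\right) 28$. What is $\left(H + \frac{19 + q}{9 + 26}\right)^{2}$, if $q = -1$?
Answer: $\frac{1065024}{1225} \approx 869.41$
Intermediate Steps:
$H = -30$ ($H = -2 - 28 = -30$)
$\left(H + \frac{19 + q}{9 + 26}\right)^{2} = \left(-30 + \frac{19 - 1}{9 + 26}\right)^{2} = \left(-30 + \frac{18}{35}\right)^{2} = \left(- \frac{1032}{35}\right)^{2} = \frac{1065024}{1225}$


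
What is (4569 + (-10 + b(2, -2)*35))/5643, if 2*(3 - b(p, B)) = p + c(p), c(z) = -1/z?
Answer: 18551/22572 ≈ 0.82186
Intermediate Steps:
b(p, B) = 3 + 1/(2*p) - p/2 (b(p, B) = 3 - (p - 1/p)/2 = 3 + (1/(2*p) - p/2) = 3 + 1/(2*p) - p/2)
(4569 + (-10 + b(2, -2)*35))/5643 = (4569 + (-10 + ((1/2)*(1 + 2*(6 - 1*2))/2)*35))/5643 = (4569 + (-10 + ((1/2)*(1/2)*(1 + 2*(6 - 2)))*35))*(1/5643) = (4569 + (-10 + ((1/2)*(1/2)*(1 + 2*4))*35))*(1/5643) = (4569 + (-10 + ((1/2)*(1/2)*(1 + 8))*35))*(1/5643) = (4569 + (-10 + ((1/2)*(1/2)*9)*35))*(1/5643) = (4569 + (-10 + (9/4)*35))*(1/5643) = (4569 + (-10 + 315/4))*(1/5643) = (4569 + 275/4)*(1/5643) = (18551/4)*(1/5643) = 18551/22572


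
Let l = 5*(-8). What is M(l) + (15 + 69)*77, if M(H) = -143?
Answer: 6325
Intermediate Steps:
l = -40
M(l) + (15 + 69)*77 = -143 + (15 + 69)*77 = -143 + 84*77 = -143 + 6468 = 6325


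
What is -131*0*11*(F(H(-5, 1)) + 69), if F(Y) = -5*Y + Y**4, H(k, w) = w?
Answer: 0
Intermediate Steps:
F(Y) = Y**4 - 5*Y
-131*0*11*(F(H(-5, 1)) + 69) = -131*0*11*(1*(-5 + 1**3) + 69) = -0*(1*(-5 + 1) + 69) = -0*(1*(-4) + 69) = -0*(-4 + 69) = -0*65 = -131*0 = 0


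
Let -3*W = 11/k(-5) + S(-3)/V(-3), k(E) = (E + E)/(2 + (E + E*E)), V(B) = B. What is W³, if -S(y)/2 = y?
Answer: 2248091/3375 ≈ 666.10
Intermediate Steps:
S(y) = -2*y
k(E) = 2*E/(2 + E + E²) (k(E) = (2*E)/(2 + (E + E²)) = (2*E)/(2 + E + E²) = 2*E/(2 + E + E²))
W = 131/15 (W = -(11/((2*(-5)/(2 - 5 + (-5)²))) - 2*(-3)/(-3))/3 = -(11/((2*(-5)/(2 - 5 + 25))) + 6*(-⅓))/3 = -(11/((2*(-5)/22)) - 2)/3 = -(11/((2*(-5)*(1/22))) - 2)/3 = -(11/(-5/11) - 2)/3 = -(11*(-11/5) - 2)/3 = -(-121/5 - 2)/3 = -⅓*(-131/5) = 131/15 ≈ 8.7333)
W³ = (131/15)³ = 2248091/3375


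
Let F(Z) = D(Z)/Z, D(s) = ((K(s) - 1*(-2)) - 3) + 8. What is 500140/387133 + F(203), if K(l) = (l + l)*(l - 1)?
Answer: 4550541421/11226857 ≈ 405.33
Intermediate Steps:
K(l) = 2*l*(-1 + l) (K(l) = (2*l)*(-1 + l) = 2*l*(-1 + l))
D(s) = 7 + 2*s*(-1 + s) (D(s) = ((2*s*(-1 + s) - 1*(-2)) - 3) + 8 = ((2*s*(-1 + s) + 2) - 3) + 8 = ((2 + 2*s*(-1 + s)) - 3) + 8 = (-1 + 2*s*(-1 + s)) + 8 = 7 + 2*s*(-1 + s))
F(Z) = (7 + 2*Z*(-1 + Z))/Z
500140/387133 + F(203) = 500140/387133 + (-2 + 2*203 + 7/203) = 500140*(1/387133) + (-2 + 406 + 7*(1/203)) = 500140/387133 + (-2 + 406 + 1/29) = 500140/387133 + 11717/29 = 4550541421/11226857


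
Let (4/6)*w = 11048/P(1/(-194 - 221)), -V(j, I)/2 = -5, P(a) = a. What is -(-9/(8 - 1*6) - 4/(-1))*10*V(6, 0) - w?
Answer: 6877430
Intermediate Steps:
V(j, I) = 10 (V(j, I) = -2*(-5) = 10)
w = -6877380 (w = 3*(11048/(1/(-194 - 221)))/2 = 3*(11048/(1/(-415)))/2 = 3*(11048/(-1/415))/2 = 3*(11048*(-415))/2 = (3/2)*(-4584920) = -6877380)
-(-9/(8 - 1*6) - 4/(-1))*10*V(6, 0) - w = -(-9/(8 - 1*6) - 4/(-1))*10*10 - 1*(-6877380) = -(-9/(8 - 6) - 4*(-1))*10*10 + 6877380 = -(-9/2 + 4)*10*10 + 6877380 = -(-½*10)*10 + 6877380 = -(-5)*10 + 6877380 = -1*(-50) + 6877380 = 50 + 6877380 = 6877430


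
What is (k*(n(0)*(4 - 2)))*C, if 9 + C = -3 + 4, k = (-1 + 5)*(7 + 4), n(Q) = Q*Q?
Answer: 0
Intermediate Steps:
n(Q) = Q²
k = 44 (k = 4*11 = 44)
C = -8 (C = -9 + (-3 + 4) = -9 + 1 = -8)
(k*(n(0)*(4 - 2)))*C = (44*(0²*(4 - 2)))*(-8) = (44*(0*2))*(-8) = (44*0)*(-8) = 0*(-8) = 0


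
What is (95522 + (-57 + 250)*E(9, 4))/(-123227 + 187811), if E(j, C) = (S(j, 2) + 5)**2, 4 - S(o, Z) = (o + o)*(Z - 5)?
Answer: 861539/64584 ≈ 13.340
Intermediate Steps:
S(o, Z) = 4 - 2*o*(-5 + Z) (S(o, Z) = 4 - (o + o)*(Z - 5) = 4 - 2*o*(-5 + Z))
E(j, C) = (9 + 6*j)**2 (E(j, C) = ((4 + 10*j - 2*2*j) + 5)**2 = ((4 + 10*j - 4*j) + 5)**2 = ((4 + 6*j) + 5)**2 = (9 + 6*j)**2)
(95522 + (-57 + 250)*E(9, 4))/(-123227 + 187811) = (95522 + (-57 + 250)*(9*(3 + 2*9)**2))/(-123227 + 187811) = (95522 + 193*(9*(3 + 18)**2))/64584 = (95522 + 193*(9*21**2))*(1/64584) = (95522 + 193*(9*441))*(1/64584) = (95522 + 193*3969)*(1/64584) = (95522 + 766017)*(1/64584) = 861539*(1/64584) = 861539/64584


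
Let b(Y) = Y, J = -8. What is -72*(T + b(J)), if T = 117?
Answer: -7848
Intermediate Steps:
-72*(T + b(J)) = -72*(117 - 8) = -72*109 = -7848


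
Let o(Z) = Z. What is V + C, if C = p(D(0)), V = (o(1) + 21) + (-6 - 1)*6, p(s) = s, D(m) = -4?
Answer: -24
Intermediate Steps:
V = -20 (V = (1 + 21) + (-6 - 1)*6 = 22 - 7*6 = 22 - 42 = -20)
C = -4
V + C = -20 - 4 = -24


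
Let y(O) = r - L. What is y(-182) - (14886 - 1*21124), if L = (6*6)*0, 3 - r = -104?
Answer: 6345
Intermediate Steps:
r = 107 (r = 3 - 1*(-104) = 3 + 104 = 107)
L = 0 (L = 36*0 = 0)
y(O) = 107 (y(O) = 107 - 1*0 = 107 + 0 = 107)
y(-182) - (14886 - 1*21124) = 107 - (14886 - 1*21124) = 107 - (14886 - 21124) = 107 - 1*(-6238) = 107 + 6238 = 6345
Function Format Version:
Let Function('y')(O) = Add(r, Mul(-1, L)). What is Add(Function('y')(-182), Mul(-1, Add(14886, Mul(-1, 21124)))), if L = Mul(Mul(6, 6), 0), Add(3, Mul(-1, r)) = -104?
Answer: 6345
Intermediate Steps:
r = 107 (r = Add(3, Mul(-1, -104)) = Add(3, 104) = 107)
L = 0 (L = Mul(36, 0) = 0)
Function('y')(O) = 107 (Function('y')(O) = Add(107, Mul(-1, 0)) = Add(107, 0) = 107)
Add(Function('y')(-182), Mul(-1, Add(14886, Mul(-1, 21124)))) = Add(107, Mul(-1, Add(14886, Mul(-1, 21124)))) = Add(107, Mul(-1, Add(14886, -21124))) = Add(107, Mul(-1, -6238)) = Add(107, 6238) = 6345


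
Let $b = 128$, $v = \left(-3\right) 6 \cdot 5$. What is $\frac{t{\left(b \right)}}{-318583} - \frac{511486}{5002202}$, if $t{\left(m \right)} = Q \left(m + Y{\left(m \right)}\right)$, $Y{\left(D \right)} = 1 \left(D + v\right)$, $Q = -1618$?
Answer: $\frac{590290343219}{796808259883} \approx 0.74082$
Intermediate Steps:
$v = -90$ ($v = \left(-18\right) 5 = -90$)
$Y{\left(D \right)} = -90 + D$ ($Y{\left(D \right)} = 1 \left(D - 90\right) = 1 \left(-90 + D\right) = -90 + D$)
$t{\left(m \right)} = 145620 - 3236 m$ ($t{\left(m \right)} = - 1618 \left(m + \left(-90 + m\right)\right) = - 1618 \left(-90 + 2 m\right) = 145620 - 3236 m$)
$\frac{t{\left(b \right)}}{-318583} - \frac{511486}{5002202} = \frac{145620 - 414208}{-318583} - \frac{511486}{5002202} = \left(145620 - 414208\right) \left(- \frac{1}{318583}\right) - \frac{255743}{2501101} = \left(-268588\right) \left(- \frac{1}{318583}\right) - \frac{255743}{2501101} = \frac{268588}{318583} - \frac{255743}{2501101} = \frac{590290343219}{796808259883}$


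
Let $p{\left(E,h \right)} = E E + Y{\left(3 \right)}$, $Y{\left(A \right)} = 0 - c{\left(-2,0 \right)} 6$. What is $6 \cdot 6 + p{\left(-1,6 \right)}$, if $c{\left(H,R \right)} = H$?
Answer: $49$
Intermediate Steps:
$Y{\left(A \right)} = 12$ ($Y{\left(A \right)} = 0 - \left(-2\right) 6 = 0 - -12 = 0 + 12 = 12$)
$p{\left(E,h \right)} = 12 + E^{2}$ ($p{\left(E,h \right)} = E E + 12 = E^{2} + 12 = 12 + E^{2}$)
$6 \cdot 6 + p{\left(-1,6 \right)} = 6 \cdot 6 + \left(12 + \left(-1\right)^{2}\right) = 36 + \left(12 + 1\right) = 36 + 13 = 49$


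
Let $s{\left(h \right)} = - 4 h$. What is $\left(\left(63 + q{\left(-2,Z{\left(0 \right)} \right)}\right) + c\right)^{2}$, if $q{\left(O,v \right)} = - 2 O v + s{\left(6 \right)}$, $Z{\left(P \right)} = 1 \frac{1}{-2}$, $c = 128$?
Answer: $27225$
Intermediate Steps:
$Z{\left(P \right)} = - \frac{1}{2}$ ($Z{\left(P \right)} = 1 \left(- \frac{1}{2}\right) = - \frac{1}{2}$)
$q{\left(O,v \right)} = -24 - 2 O v$ ($q{\left(O,v \right)} = - 2 O v - 24 = -24 - 2 O v$)
$\left(\left(63 + q{\left(-2,Z{\left(0 \right)} \right)}\right) + c\right)^{2} = \left(\left(63 - \left(24 - -2\right)\right) + 128\right)^{2} = \left(\left(63 - 26\right) + 128\right)^{2} = \left(37 + 128\right)^{2} = 165^{2} = 27225$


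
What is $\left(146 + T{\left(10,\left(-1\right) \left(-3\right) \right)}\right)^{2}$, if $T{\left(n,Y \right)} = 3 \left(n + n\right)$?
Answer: $42436$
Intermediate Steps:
$T{\left(n,Y \right)} = 6 n$ ($T{\left(n,Y \right)} = 3 \cdot 2 n = 6 n$)
$\left(146 + T{\left(10,\left(-1\right) \left(-3\right) \right)}\right)^{2} = \left(146 + 6 \cdot 10\right)^{2} = \left(146 + 60\right)^{2} = 206^{2} = 42436$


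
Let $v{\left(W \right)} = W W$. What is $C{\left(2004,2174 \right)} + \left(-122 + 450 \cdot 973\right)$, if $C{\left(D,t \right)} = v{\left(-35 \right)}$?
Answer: $438953$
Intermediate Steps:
$v{\left(W \right)} = W^{2}$
$C{\left(D,t \right)} = 1225$ ($C{\left(D,t \right)} = \left(-35\right)^{2} = 1225$)
$C{\left(2004,2174 \right)} + \left(-122 + 450 \cdot 973\right) = 1225 + \left(-122 + 450 \cdot 973\right) = 1225 + \left(-122 + 437850\right) = 1225 + 437728 = 438953$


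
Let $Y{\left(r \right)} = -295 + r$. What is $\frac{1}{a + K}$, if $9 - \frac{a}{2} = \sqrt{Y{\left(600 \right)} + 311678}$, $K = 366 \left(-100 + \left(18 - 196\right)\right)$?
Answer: $- \frac{50865}{5173872484} + \frac{7 \sqrt{6367}}{5173872484} \approx -9.7232 \cdot 10^{-6}$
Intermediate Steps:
$K = -101748$ ($K = 366 \left(-100 - 178\right) = 366 \left(-278\right) = -101748$)
$a = 18 - 14 \sqrt{6367}$ ($a = 18 - 2 \sqrt{\left(-295 + 600\right) + 311678} = 18 - 2 \sqrt{305 + 311678} = 18 - 2 \sqrt{311983} = 18 - 2 \cdot 7 \sqrt{6367} = 18 - 14 \sqrt{6367} \approx -1099.1$)
$\frac{1}{a + K} = \frac{1}{\left(18 - 14 \sqrt{6367}\right) - 101748} = \frac{1}{-101730 - 14 \sqrt{6367}}$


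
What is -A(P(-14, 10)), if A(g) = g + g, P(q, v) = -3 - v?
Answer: 26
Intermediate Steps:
A(g) = 2*g
-A(P(-14, 10)) = -2*(-3 - 1*10) = -2*(-3 - 10) = -2*(-13) = -1*(-26) = 26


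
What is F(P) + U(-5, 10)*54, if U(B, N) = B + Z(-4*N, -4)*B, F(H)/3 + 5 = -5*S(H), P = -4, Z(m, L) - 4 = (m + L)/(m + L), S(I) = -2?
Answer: -1605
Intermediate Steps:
Z(m, L) = 5 (Z(m, L) = 4 + (m + L)/(m + L) = 4 + (L + m)/(L + m) = 4 + 1 = 5)
F(H) = 15 (F(H) = -15 + 3*(-5*(-2)) = -15 + 3*10 = -15 + 30 = 15)
U(B, N) = 6*B (U(B, N) = B + 5*B = 6*B)
F(P) + U(-5, 10)*54 = 15 + (6*(-5))*54 = 15 - 30*54 = 15 - 1620 = -1605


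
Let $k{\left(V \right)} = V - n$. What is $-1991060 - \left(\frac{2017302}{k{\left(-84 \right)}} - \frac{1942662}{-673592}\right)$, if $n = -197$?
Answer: $- \frac{76455186949675}{38057948} \approx -2.0089 \cdot 10^{6}$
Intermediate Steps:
$k{\left(V \right)} = 197 + V$ ($k{\left(V \right)} = V - -197 = V + 197 = 197 + V$)
$-1991060 - \left(\frac{2017302}{k{\left(-84 \right)}} - \frac{1942662}{-673592}\right) = -1991060 - \left(\frac{2017302}{197 - 84} - \frac{1942662}{-673592}\right) = -1991060 - \left(\frac{2017302}{113} - - \frac{971331}{336796}\right) = -1991060 - \left(2017302 \cdot \frac{1}{113} + \frac{971331}{336796}\right) = -1991060 - \left(\frac{2017302}{113} + \frac{971331}{336796}\right) = -1991060 - \frac{679529004795}{38057948} = - \frac{76455186949675}{38057948}$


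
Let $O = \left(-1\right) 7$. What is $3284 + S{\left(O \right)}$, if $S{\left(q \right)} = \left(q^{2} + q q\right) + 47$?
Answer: $3429$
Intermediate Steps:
$O = -7$
$S{\left(q \right)} = 47 + 2 q^{2}$ ($S{\left(q \right)} = \left(q^{2} + q^{2}\right) + 47 = 2 q^{2} + 47 = 47 + 2 q^{2}$)
$3284 + S{\left(O \right)} = 3284 + \left(47 + 2 \left(-7\right)^{2}\right) = 3284 + \left(47 + 2 \cdot 49\right) = 3284 + \left(47 + 98\right) = 3284 + 145 = 3429$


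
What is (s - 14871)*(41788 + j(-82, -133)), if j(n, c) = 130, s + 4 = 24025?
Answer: 383549700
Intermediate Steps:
s = 24021 (s = -4 + 24025 = 24021)
(s - 14871)*(41788 + j(-82, -133)) = (24021 - 14871)*(41788 + 130) = 9150*41918 = 383549700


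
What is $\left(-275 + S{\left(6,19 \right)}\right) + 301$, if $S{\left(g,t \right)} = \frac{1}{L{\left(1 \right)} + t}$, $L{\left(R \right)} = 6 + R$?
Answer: $\frac{677}{26} \approx 26.038$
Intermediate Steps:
$S{\left(g,t \right)} = \frac{1}{7 + t}$ ($S{\left(g,t \right)} = \frac{1}{\left(6 + 1\right) + t} = \frac{1}{7 + t}$)
$\left(-275 + S{\left(6,19 \right)}\right) + 301 = \left(-275 + \frac{1}{7 + 19}\right) + 301 = \left(-275 + \frac{1}{26}\right) + 301 = - \frac{7149}{26} + 301 = \frac{677}{26}$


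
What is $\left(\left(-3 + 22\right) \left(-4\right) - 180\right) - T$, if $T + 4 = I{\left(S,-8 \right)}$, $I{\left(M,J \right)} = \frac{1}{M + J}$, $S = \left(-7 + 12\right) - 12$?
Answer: $- \frac{3779}{15} \approx -251.93$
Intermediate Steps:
$S = -7$ ($S = 5 - 12 = -7$)
$I{\left(M,J \right)} = \frac{1}{J + M}$
$T = - \frac{61}{15}$ ($T = -4 + \frac{1}{-8 - 7} = -4 + \frac{1}{-15} = -4 - \frac{1}{15} = - \frac{61}{15} \approx -4.0667$)
$\left(\left(-3 + 22\right) \left(-4\right) - 180\right) - T = \left(\left(-3 + 22\right) \left(-4\right) - 180\right) - - \frac{61}{15} = \left(19 \left(-4\right) - 180\right) + \frac{61}{15} = \left(-76 - 180\right) + \frac{61}{15} = -256 + \frac{61}{15} = - \frac{3779}{15}$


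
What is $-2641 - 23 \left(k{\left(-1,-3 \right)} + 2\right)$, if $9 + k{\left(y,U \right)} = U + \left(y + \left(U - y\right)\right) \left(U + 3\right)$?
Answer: $-2411$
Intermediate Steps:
$k{\left(y,U \right)} = -9 + U + U \left(3 + U\right)$ ($k{\left(y,U \right)} = -9 + \left(U + \left(y + \left(U - y\right)\right) \left(U + 3\right)\right) = -9 + \left(U + U \left(3 + U\right)\right) = -9 + U + U \left(3 + U\right)$)
$-2641 - 23 \left(k{\left(-1,-3 \right)} + 2\right) = -2641 - 23 \left(\left(-9 + \left(-3\right)^{2} + 4 \left(-3\right)\right) + 2\right) = -2641 - 23 \left(\left(-9 + 9 - 12\right) + 2\right) = -2641 - 23 \left(-12 + 2\right) = -2641 - -230 = -2641 + 230 = -2411$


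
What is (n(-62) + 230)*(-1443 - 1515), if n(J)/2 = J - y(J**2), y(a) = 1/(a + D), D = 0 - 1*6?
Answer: -601695654/1919 ≈ -3.1355e+5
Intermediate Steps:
D = -6 (D = 0 - 6 = -6)
y(a) = 1/(-6 + a) (y(a) = 1/(a - 6) = 1/(-6 + a))
n(J) = -2/(-6 + J**2) + 2*J (n(J) = 2*(J - 1/(-6 + J**2)) = -2/(-6 + J**2) + 2*J)
(n(-62) + 230)*(-1443 - 1515) = (2*(-1 - 62*(-6 + (-62)**2))/(-6 + (-62)**2) + 230)*(-1443 - 1515) = (2*(-1 - 62*(-6 + 3844))/(-6 + 3844) + 230)*(-2958) = (2*(-1 - 62*3838)/3838 + 230)*(-2958) = (2*(1/3838)*(-1 - 237956) + 230)*(-2958) = (2*(1/3838)*(-237957) + 230)*(-2958) = (-237957/1919 + 230)*(-2958) = (203413/1919)*(-2958) = -601695654/1919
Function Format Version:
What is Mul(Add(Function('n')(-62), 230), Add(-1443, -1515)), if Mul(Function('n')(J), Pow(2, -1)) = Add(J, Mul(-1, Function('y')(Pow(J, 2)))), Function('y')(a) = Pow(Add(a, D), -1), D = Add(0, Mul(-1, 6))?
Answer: Rational(-601695654, 1919) ≈ -3.1355e+5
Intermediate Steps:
D = -6 (D = Add(0, -6) = -6)
Function('y')(a) = Pow(Add(-6, a), -1) (Function('y')(a) = Pow(Add(a, -6), -1) = Pow(Add(-6, a), -1))
Function('n')(J) = Add(Mul(-2, Pow(Add(-6, Pow(J, 2)), -1)), Mul(2, J)) (Function('n')(J) = Mul(2, Add(J, Mul(-1, Pow(Add(-6, Pow(J, 2)), -1)))) = Add(Mul(-2, Pow(Add(-6, Pow(J, 2)), -1)), Mul(2, J)))
Mul(Add(Function('n')(-62), 230), Add(-1443, -1515)) = Mul(Add(Mul(2, Pow(Add(-6, Pow(-62, 2)), -1), Add(-1, Mul(-62, Add(-6, Pow(-62, 2))))), 230), Add(-1443, -1515)) = Mul(Add(Mul(2, Pow(Add(-6, 3844), -1), Add(-1, Mul(-62, Add(-6, 3844)))), 230), -2958) = Mul(Add(Mul(2, Pow(3838, -1), Add(-1, Mul(-62, 3838))), 230), -2958) = Mul(Add(Mul(2, Rational(1, 3838), Add(-1, -237956)), 230), -2958) = Mul(Add(Mul(2, Rational(1, 3838), -237957), 230), -2958) = Mul(Add(Rational(-237957, 1919), 230), -2958) = Mul(Rational(203413, 1919), -2958) = Rational(-601695654, 1919)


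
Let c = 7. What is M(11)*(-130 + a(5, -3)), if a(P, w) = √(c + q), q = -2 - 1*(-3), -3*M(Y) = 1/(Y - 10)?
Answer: 130/3 - 2*√2/3 ≈ 42.391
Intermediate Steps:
M(Y) = -1/(3*(-10 + Y)) (M(Y) = -1/(3*(Y - 10)) = -1/(3*(-10 + Y)))
q = 1 (q = -2 + 3 = 1)
a(P, w) = 2*√2 (a(P, w) = √(7 + 1) = √8 = 2*√2)
M(11)*(-130 + a(5, -3)) = (-1/(-30 + 3*11))*(-130 + 2*√2) = (-1/(-30 + 33))*(-130 + 2*√2) = (-1/3)*(-130 + 2*√2) = (-1*⅓)*(-130 + 2*√2) = -(-130 + 2*√2)/3 = 130/3 - 2*√2/3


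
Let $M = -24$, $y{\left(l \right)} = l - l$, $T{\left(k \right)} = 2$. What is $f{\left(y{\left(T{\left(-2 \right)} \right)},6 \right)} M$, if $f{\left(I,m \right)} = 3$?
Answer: $-72$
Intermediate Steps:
$y{\left(l \right)} = 0$
$f{\left(y{\left(T{\left(-2 \right)} \right)},6 \right)} M = 3 \left(-24\right) = -72$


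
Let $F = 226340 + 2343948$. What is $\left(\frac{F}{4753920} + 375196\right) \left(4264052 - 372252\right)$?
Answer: $\frac{10846290554679085}{7428} \approx 1.4602 \cdot 10^{12}$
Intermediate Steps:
$F = 2570288$
$\left(\frac{F}{4753920} + 375196\right) \left(4264052 - 372252\right) = \left(\frac{2570288}{4753920} + 375196\right) \left(4264052 - 372252\right) = \left(2570288 \cdot \frac{1}{4753920} + 375196\right) 3891800 = \left(\frac{160643}{297120} + 375196\right) 3891800 = \frac{111478396163}{297120} \cdot 3891800 = \frac{10846290554679085}{7428}$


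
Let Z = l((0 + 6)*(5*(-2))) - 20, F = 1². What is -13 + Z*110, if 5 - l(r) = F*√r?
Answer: -1663 - 220*I*√15 ≈ -1663.0 - 852.06*I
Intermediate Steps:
F = 1
l(r) = 5 - √r
Z = -15 - 2*I*√15 (Z = (5 - √((0 + 6)*(5*(-2)))) - 20 = (5 - √(6*(-10))) - 20 = (5 - √(-60)) - 20 = (5 - 2*I*√15) - 20 = -15 - 2*I*√15 ≈ -15.0 - 7.746*I)
-13 + Z*110 = -13 + (-15 - 2*I*√15)*110 = -13 + (-1650 - 220*I*√15) = -1663 - 220*I*√15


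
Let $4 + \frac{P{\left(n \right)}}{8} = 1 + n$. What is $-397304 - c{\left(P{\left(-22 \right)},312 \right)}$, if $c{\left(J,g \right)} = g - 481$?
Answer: $-397135$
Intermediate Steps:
$P{\left(n \right)} = -24 + 8 n$ ($P{\left(n \right)} = -32 + 8 \left(1 + n\right) = -32 + \left(8 + 8 n\right) = -24 + 8 n$)
$c{\left(J,g \right)} = -481 + g$
$-397304 - c{\left(P{\left(-22 \right)},312 \right)} = -397304 - \left(-481 + 312\right) = -397304 - -169 = -397304 + 169 = -397135$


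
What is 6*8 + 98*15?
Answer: 1518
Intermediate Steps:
6*8 + 98*15 = 48 + 1470 = 1518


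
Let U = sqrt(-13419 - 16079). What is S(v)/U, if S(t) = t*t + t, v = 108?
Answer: -5886*I*sqrt(602)/2107 ≈ -68.542*I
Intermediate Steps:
U = 7*I*sqrt(602) (U = sqrt(-29498) = 7*I*sqrt(602) ≈ 171.75*I)
S(t) = t + t**2 (S(t) = t**2 + t = t + t**2)
S(v)/U = (108*(1 + 108))/((7*I*sqrt(602))) = (108*109)*(-I*sqrt(602)/4214) = 11772*(-I*sqrt(602)/4214) = -5886*I*sqrt(602)/2107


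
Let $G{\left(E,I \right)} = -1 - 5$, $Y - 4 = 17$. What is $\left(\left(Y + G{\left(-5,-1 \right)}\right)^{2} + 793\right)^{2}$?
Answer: $1036324$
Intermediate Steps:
$Y = 21$ ($Y = 4 + 17 = 21$)
$G{\left(E,I \right)} = -6$
$\left(\left(Y + G{\left(-5,-1 \right)}\right)^{2} + 793\right)^{2} = \left(\left(21 - 6\right)^{2} + 793\right)^{2} = \left(15^{2} + 793\right)^{2} = \left(225 + 793\right)^{2} = 1018^{2} = 1036324$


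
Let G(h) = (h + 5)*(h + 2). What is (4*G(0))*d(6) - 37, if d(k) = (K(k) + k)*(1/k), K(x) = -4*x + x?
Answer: -117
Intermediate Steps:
G(h) = (2 + h)*(5 + h) (G(h) = (5 + h)*(2 + h) = (2 + h)*(5 + h))
K(x) = -3*x
d(k) = -2 (d(k) = (-3*k + k)*(1/k) = (-2*k)/k = -2)
(4*G(0))*d(6) - 37 = (4*(10 + 0² + 7*0))*(-2) - 37 = (4*(10 + 0 + 0))*(-2) - 37 = (4*10)*(-2) - 37 = 40*(-2) - 37 = -80 - 37 = -117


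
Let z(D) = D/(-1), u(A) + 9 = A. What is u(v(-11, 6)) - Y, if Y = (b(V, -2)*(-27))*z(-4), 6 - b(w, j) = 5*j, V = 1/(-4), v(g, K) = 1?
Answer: 1720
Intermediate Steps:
u(A) = -9 + A
V = -1/4 (V = 1*(-1/4) = -1/4 ≈ -0.25000)
z(D) = -D (z(D) = D*(-1) = -D)
b(w, j) = 6 - 5*j
Y = -1728 (Y = ((6 - 5*(-2))*(-27))*(-1*(-4)) = ((6 + 10)*(-27))*4 = (16*(-27))*4 = -432*4 = -1728)
u(v(-11, 6)) - Y = (-9 + 1) - 1*(-1728) = -8 + 1728 = 1720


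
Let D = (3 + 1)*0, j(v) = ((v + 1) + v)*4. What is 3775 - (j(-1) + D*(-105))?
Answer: 3779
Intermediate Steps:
j(v) = 4 + 8*v (j(v) = ((1 + v) + v)*4 = (1 + 2*v)*4 = 4 + 8*v)
D = 0 (D = 4*0 = 0)
3775 - (j(-1) + D*(-105)) = 3775 - ((4 + 8*(-1)) + 0*(-105)) = 3775 - ((4 - 8) + 0) = 3775 - (-4 + 0) = 3775 - 1*(-4) = 3775 + 4 = 3779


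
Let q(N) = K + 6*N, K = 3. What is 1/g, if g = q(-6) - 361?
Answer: -1/394 ≈ -0.0025381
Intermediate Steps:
q(N) = 3 + 6*N
g = -394 (g = (3 + 6*(-6)) - 361 = (3 - 36) - 361 = -33 - 361 = -394)
1/g = 1/(-394) = -1/394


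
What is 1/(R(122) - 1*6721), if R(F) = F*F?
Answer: 1/8163 ≈ 0.00012250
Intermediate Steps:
R(F) = F²
1/(R(122) - 1*6721) = 1/(122² - 1*6721) = 1/(14884 - 6721) = 1/8163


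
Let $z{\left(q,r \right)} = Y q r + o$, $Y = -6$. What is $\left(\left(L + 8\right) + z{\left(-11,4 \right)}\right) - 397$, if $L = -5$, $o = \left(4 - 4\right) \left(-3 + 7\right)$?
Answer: $-130$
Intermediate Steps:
$o = 0$ ($o = 0 \cdot 4 = 0$)
$z{\left(q,r \right)} = - 6 q r$ ($z{\left(q,r \right)} = - 6 q r + 0 = - 6 q r$)
$\left(\left(L + 8\right) + z{\left(-11,4 \right)}\right) - 397 = \left(\left(-5 + 8\right) - \left(-66\right) 4\right) - 397 = \left(3 + 264\right) - 397 = 267 - 397 = -130$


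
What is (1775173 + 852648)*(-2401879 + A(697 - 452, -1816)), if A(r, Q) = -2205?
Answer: -6317502420964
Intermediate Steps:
(1775173 + 852648)*(-2401879 + A(697 - 452, -1816)) = (1775173 + 852648)*(-2401879 - 2205) = 2627821*(-2404084) = -6317502420964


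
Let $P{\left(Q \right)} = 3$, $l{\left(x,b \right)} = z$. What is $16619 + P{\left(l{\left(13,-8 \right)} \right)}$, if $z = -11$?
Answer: $16622$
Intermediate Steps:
$l{\left(x,b \right)} = -11$
$16619 + P{\left(l{\left(13,-8 \right)} \right)} = 16619 + 3 = 16622$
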